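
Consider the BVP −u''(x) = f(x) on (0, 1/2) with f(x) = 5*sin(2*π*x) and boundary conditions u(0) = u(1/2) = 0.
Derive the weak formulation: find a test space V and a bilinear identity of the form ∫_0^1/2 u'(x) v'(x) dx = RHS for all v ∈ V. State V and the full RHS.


V = H^1_0(0, 1/2) (so v(0) = v(1/2) = 0); weak form: ∫_0^1/2 u'v' dx = ∫_0^1/2 (5*sin(2*π*x)) v dx for all v ∈ V.

Multiply both sides by a test function v and integrate from 0 to 1/2:
  ∫_0^1/2 −u''(x) v(x) dx = ∫_0^1/2 f(x) v(x) dx.
Integrate the LHS by parts once:
  ∫_0^1/2 −u'' v dx = −[u'(x) v(x)]_0^1/2 + ∫_0^1/2 u'(x) v'(x) dx.
Thus ∫_0^1/2 u'(x) v'(x) dx = ∫_0^1/2 f(x) v(x) dx + [u'(x) v(x)]_0^1/2.
Choose V so that boundary terms are either known or forced to vanish.
u is Dirichlet: u(0) = u(1/2) = 0. Let V = H^1_0(0, 1/2); then v(0) = v(1/2) = 0, and [u' v]_0^1/2 = 0.
Weak formulation: find u (satisfying any essential BC) such that ∫_0^1/2 u'(x) v'(x) dx = ∫_0^1/2 f v dx for all v ∈ V.
Substituting f(x) = 5*sin(2*π*x), the right-hand side is ∫_0^1/2 (5*sin(2*π*x)) v dx.


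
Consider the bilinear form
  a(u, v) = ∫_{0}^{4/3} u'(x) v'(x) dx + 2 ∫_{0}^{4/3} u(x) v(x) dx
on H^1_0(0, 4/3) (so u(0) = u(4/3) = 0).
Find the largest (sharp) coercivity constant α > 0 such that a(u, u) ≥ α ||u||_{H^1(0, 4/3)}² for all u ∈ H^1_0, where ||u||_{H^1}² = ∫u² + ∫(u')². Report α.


α = 1

Coercivity of a(·,·) on H^1_0(0, 4/3) means a(u, u) ≥ α ||u||_{H^1}² for every u ∈ H^1_0.
The interval has length L = 4/3, and Poincaré/coercivity depend only on L. Here a(u, u) = ∫(u')² + (2)·∫u².
Here c = 2 ≥ 1, so a(u,u) = ∫(u')² + c∫u² ≥ ∫(u')² + ∫u² = ||u||_{H^1}², i.e. α = 1 works. No larger α is possible: a(u,u) ≥ α||u||_{H^1}² means (1−α)∫(u')² ≥ (α−c)∫u², and for the modes u_n = sin(nπ(x−x₀)/L) (x₀ the left endpoint) one has ∫u_n²/∫(u_n')² = (L/(nπ))² → 0, so a(u_n,u_n)/||u_n||_{H^1}² → 1. Hence the optimal constant is α = 1.
Therefore α = 1.


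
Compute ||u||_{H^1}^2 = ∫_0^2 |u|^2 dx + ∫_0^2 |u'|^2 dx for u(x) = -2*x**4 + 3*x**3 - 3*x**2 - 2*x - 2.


||u||_{H^1}^2 = 232672/315

The H^1 norm (squared) on an interval (0, L) is
  ||u||_{H^1}^2 = ∫_0^L u(x)^2 dx + ∫_0^L u'(x)^2 dx.
Compute u'(x) = -8*x**3 + 9*x**2 - 6*x - 2.
Then u(x)^2 = 4*x**8 - 12*x**7 + 21*x**6 - 10*x**5 + 5*x**4 + 16*x**2 + 8*x + 4 and u'(x)^2 = 64*x**6 - 144*x**5 + 177*x**4 - 76*x**3 + 24*x + 4.
Integrate each monomial from 0 to 2 using ∫_0^2 c·x^n dx = c·2^(n+1)/(n+1):
  ∫_0^2 u(x)^2 dx = ∫_0^2 (4*x^8 - 12*x^7 + 21*x^6 - 10*x^5 + 5*x^4 + 16*x^2 + 8*x + 4) dx. Term by term:
    ∫_0^2 4*x^8 dx = 2048/9;  ∫_0^2 -12*x^7 dx = -384;  ∫_0^2 21*x^6 dx = 384;
    ∫_0^2 -10*x^5 dx = -320/3;  ∫_0^2 5*x^4 dx = 32;  ∫_0^2 16*x^2 dx = 128/3;
    ∫_0^2 8*x dx = 16;  ∫_0^2 4 dx = 8.
  Sum: 2048/9 − 384 + 384 − 320/3 + 32 + 128/3 + 16 + 8 = 1976/9.
  ∫_0^2 u'(x)^2 dx = ∫_0^2 (64*x^6 - 144*x^5 + 177*x^4 - 76*x^3 + 24*x + 4) dx. Term by term:
    ∫_0^2 64*x^6 dx = 8192/7;  ∫_0^2 -144*x^5 dx = -1536;  ∫_0^2 177*x^4 dx = 5664/5;
    ∫_0^2 -76*x^3 dx = -304;  ∫_0^2 24*x dx = 48;  ∫_0^2 4 dx = 8.
  Sum: 8192/7 − 1536 + 5664/5 − 304 + 48 + 8 = 18168/35.
Adding: ||u||_{H^1}^2 = 1976/9 + 18168/35 = 232672/315.


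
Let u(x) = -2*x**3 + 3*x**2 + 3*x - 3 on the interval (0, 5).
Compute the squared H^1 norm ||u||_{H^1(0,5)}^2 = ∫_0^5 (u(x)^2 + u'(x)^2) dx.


||u||_{H^1}^2 = 383535/14

The H^1 norm (squared) on an interval (0, L) is
  ||u||_{H^1}^2 = ∫_0^L u(x)^2 dx + ∫_0^L u'(x)^2 dx.
Compute u'(x) = -6*x**2 + 6*x + 3.
Then u(x)^2 = 4*x**6 - 12*x**5 - 3*x**4 + 30*x**3 - 9*x**2 - 18*x + 9 and u'(x)^2 = 36*x**4 - 72*x**3 + 36*x + 9.
Integrate each monomial from 0 to 5 using ∫_0^5 c·x^n dx = c·5^(n+1)/(n+1):
  ∫_0^5 u(x)^2 dx = ∫_0^5 (4*x^6 - 12*x^5 - 3*x^4 + 30*x^3 - 9*x^2 - 18*x + 9) dx. Term by term:
    ∫_0^5 4*x^6 dx = 312500/7;  ∫_0^5 -12*x^5 dx = -31250;  ∫_0^5 -3*x^4 dx = -1875;
    ∫_0^5 30*x^3 dx = 9375/2;  ∫_0^5 -9*x^2 dx = -375;  ∫_0^5 -18*x dx = -225;
    ∫_0^5 9 dx = 45.
  Sum: 312500/7 − 31250 − 1875 + 9375/2 − 375 − 225 + 45 = 219105/14.
  ∫_0^5 u'(x)^2 dx = ∫_0^5 (36*x^4 - 72*x^3 + 36*x + 9) dx. Term by term:
    ∫_0^5 36*x^4 dx = 22500;  ∫_0^5 -72*x^3 dx = -11250;  ∫_0^5 36*x dx = 450;
    ∫_0^5 9 dx = 45.
  Sum: 22500 − 11250 + 450 + 45 = 11745.
Adding: ||u||_{H^1}^2 = 219105/14 + 11745 = 383535/14.


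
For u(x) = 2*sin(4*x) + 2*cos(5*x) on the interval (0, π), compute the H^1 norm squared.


||u||_{H^1(0,π)}^2 = -1664/9 + 86*π

u'(x) = -10*sin(5*x) + 8*cos(4*x).
Expand u² and (u')² and integrate term by term on (0, π), using: for integers n ≥ 1, ∫_0^π sin²(nx) dx = ∫_0^π cos²(nx) dx = π/2; for n ≠ n', ∫_0^π sin(nx)sin(n'x) dx = ∫_0^π cos(nx)cos(n'x) dx = 0; and by product-to-sum, ∫_0^π sin(nx)cos(n'x) dx = ½∫_0^π [sin((n+n')x) + sin((n−n')x)] dx, which is 0 when n+n' is even and 2n/(n²−n'²) when n+n' is odd (it need not vanish on (0, π)).
  u² squared terms: (2)²·∫cos(5x)² dx = 4·π/2 = 2*π;  (2)²·∫sin(4x)² dx = 4·π/2 = 2*π.
  u² cross terms: 2·(2)·(2)·∫cos(5x)·sin(4x) dx = 8·(-8/9) = -64/9.
  So ∫_0^π u² dx = 2*π + 2*π − 64/9 = -64/9 + 4*π.
  (u')² squared terms: (-10)²·∫sin(5x)² dx = 100·π/2 = 50*π;  (8)²·∫cos(4x)² dx = 64·π/2 = 32*π.
  (u')² cross terms: 2·(-10)·(8)·∫sin(5x)·cos(4x) dx = -160·(10/9) = -1600/9.
  So ∫_0^π (u')² dx = 50*π + 32*π − 1600/9 = -1600/9 + 82*π.
||u||_{H^1}^2 = (-64/9 + 4*π) + (-1600/9 + 82*π) = -1664/9 + 86*π.


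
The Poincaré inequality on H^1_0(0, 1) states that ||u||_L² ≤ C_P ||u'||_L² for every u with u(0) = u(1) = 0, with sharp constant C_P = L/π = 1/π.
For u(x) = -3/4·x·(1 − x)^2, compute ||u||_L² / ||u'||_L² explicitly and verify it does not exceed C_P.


||u||_L² / ||u'||_L² = sqrt(14)/14 < C_P = 1/π.

u(x) = -3/4·x·(1 − x)^2, so u'(x) = -9*x^2/4 + 3*x - 3/4.
u(x) = -3/4·x·(1 − x)^2 vanishes at x = 0 and x = 1, so u ∈ H^1_0(0, 1). Differentiate via the product rule and integrate the resulting polynomials term by term.
  ∫_0^1 u² dx = ∫_0^1 (9*x^6/16 - 9*x^5/4 + 27*x^4/8 - 9*x^3/4 + 9*x^2/16) dx. Term by term:
    ∫_0^1 9*x^6/16 dx = 9/112;  ∫_0^1 -9*x^5/4 dx = -3/8;  ∫_0^1 27*x^4/8 dx = 27/40;
    ∫_0^1 -9*x^3/4 dx = -9/16;  ∫_0^1 9*x^2/16 dx = 3/16.
  Sum: 9/112 − 3/8 + 27/40 − 9/16 + 3/16 = 3/560.
  ∫_0^1 (u')² dx = ∫_0^1 (81*x^4/16 - 27*x^3/2 + 99*x^2/8 - 9*x/2 + 9/16) dx. Term by term:
    ∫_0^1 81*x^4/16 dx = 81/80;  ∫_0^1 -27*x^3/2 dx = -27/8;  ∫_0^1 99*x^2/8 dx = 33/8;
    ∫_0^1 -9*x/2 dx = -9/4;  ∫_0^1 9/16 dx = 9/16.
  Sum: 81/80 − 27/8 + 33/8 − 9/4 + 9/16 = 3/40.
∫_0^1 u² dx = 3/560, so ||u||_L² = sqrt(105)/140.
∫_0^1 (u')² dx = 3/40, so ||u'||_L² = sqrt(30)/20.
Ratio ||u||_L² / ||u'||_L² = sqrt(14)/14.
Sharp Poincaré constant on H^1_0(0, 1) is C_P = L/π = 1/π, achieved by sin(π·x).
A polynomial bump cannot attain the sharp Poincaré constant (only the first sine eigenfunction does), so the ratio is strictly less than C_P, consistent with ||u||_L² ≤ C_P ||u'||_L².


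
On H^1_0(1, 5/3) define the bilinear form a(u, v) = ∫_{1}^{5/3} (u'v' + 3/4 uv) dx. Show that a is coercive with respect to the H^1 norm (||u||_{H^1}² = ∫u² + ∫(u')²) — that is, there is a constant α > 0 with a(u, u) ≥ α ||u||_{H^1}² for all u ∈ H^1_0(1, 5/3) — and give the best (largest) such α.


α = 3*(1 + 3*π^2)/(4 + 9*π^2)

Coercivity of a(·,·) on H^1_0(1, 5/3) means a(u, u) ≥ α ||u||_{H^1}² for every u ∈ H^1_0.
The interval has length L = 2/3, and Poincaré/coercivity depend only on L. Here a(u, u) = ∫(u')² + (3/4)·∫u².
Here 0 < c = 3/4 < 1. The condition a(u,u) ≥ α||u||_{H^1}² reads (1−α)∫(u')² ≥ (α−c)∫u². Any admissible α is ≤ 1 (rapidly oscillating u have ∫u²/∫(u')² → 0), and α = 1 would force 0 ≥ (1−c)∫u², impossible since c < 1; so 1−α > 0. By the sharp Poincaré inequality on H^1_0 of an interval of length L, ∫(u')² ≥ (π/L)²∫u² with equality for the first sine mode sin(π(x−x₀)/L) (x₀ the left endpoint), so the inequality holds for all u iff (1−α)(π/L)² ≥ α − c, i.e. α ≤ ((π/L)² + c)/((π/L)² + 1) = (1 + c(L/π)²)/(1 + (L/π)²). With (π/L)² = 9*π^2/4 and c = 3/4, the largest admissible constant is α = ((π/L)² + c)/((π/L)² + 1).
Simplifying, α = 3*(1 + 3*π^2)/(4 + 9*π^2).


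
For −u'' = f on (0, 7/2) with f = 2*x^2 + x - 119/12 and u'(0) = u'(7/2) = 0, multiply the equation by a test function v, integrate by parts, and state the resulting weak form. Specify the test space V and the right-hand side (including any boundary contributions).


V = H^1(0, 7/2) (no boundary constraint on v; u is determined up to an additive constant); weak form: ∫_0^7/2 u'v' dx = ∫_0^7/2 (2*x^2 + x - 119/12) v dx for all v ∈ V.

Multiply both sides by a test function v and integrate from 0 to 7/2:
  ∫_0^7/2 −u''(x) v(x) dx = ∫_0^7/2 f(x) v(x) dx.
Integrate the LHS by parts once:
  ∫_0^7/2 −u'' v dx = −[u'(x) v(x)]_0^7/2 + ∫_0^7/2 u'(x) v'(x) dx.
Thus ∫_0^7/2 u'(x) v'(x) dx = ∫_0^7/2 f(x) v(x) dx + [u'(x) v(x)]_0^7/2.
Choose V so that boundary terms are either known or forced to vanish.
u has homogeneous Neumann: u'(0) = u'(7/2) = 0. So [u' v]_0^7/2 = 0·v(7/2) − 0·v(0) = 0 for any v; take V = H^1(0, 7/2).
Weak formulation: find u (satisfying any essential BC) such that ∫_0^7/2 u'(x) v'(x) dx = ∫_0^7/2 f v dx for all v ∈ V (homogeneous Neumann, so boundary terms vanish).
Substituting f(x) = 2*x^2 + x - 119/12, the right-hand side is ∫_0^7/2 (2*x^2 + x - 119/12) v dx.
Compatibility check (pure Neumann): taking v ≡ 1 ∈ V gives 0 = ∫_0^7/2 f dx + (0) − (0), i.e. ∫_0^7/2 f dx must equal u'(0) − u'(7/2) = 0. Indeed ∫_0^7/2 (2*x^2 + x - 119/12) dx = 0, so the data are compatible. The solution is then unique only up to an additive constant (fix it e.g. by requiring ∫_0^7/2 u dx = 0).


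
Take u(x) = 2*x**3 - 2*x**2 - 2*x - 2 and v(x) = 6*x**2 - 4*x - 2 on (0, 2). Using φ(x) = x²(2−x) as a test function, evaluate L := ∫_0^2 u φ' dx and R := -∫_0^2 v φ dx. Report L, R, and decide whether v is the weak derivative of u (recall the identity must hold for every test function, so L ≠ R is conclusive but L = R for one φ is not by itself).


LHS = -56/15, RHS = -56/15. Yes, v = u' weakly.

u(x) = 2*x**3 - 2*x**2 - 2*x - 2, classical derivative u'(x) = 6*x**2 - 4*x - 2.
φ(x) = x²(2−x), so φ'(x) = x*(4 - 3*x).
Note φ(0) = φ(2) = 0, so the boundary term u·φ vanishes.
LHS = ∫_0^2 u(x) φ'(x) dx = ∫_0^2 (-6*x^5 + 14*x^4 - 2*x^3 - 2*x^2 - 8*x) dx. Term by term:
  ∫_0^2 -6*x^5 dx = -64;  ∫_0^2 14*x^4 dx = 448/5;  ∫_0^2 -2*x^3 dx = -8;
  ∫_0^2 -2*x^2 dx = -16/3;  ∫_0^2 -8*x dx = -16.
Sum: -64 + 448/5 − 8 − 16/3 − 16 = -56/15.
So LHS = -56/15.
∫_0^2 v(x) φ(x) dx = ∫_0^2 (-6*x^5 + 16*x^4 - 6*x^3 - 4*x^2) dx. Term by term:
  ∫_0^2 -6*x^5 dx = -64;  ∫_0^2 16*x^4 dx = 512/5;  ∫_0^2 -6*x^3 dx = -24;
  ∫_0^2 -4*x^2 dx = -32/3.
Sum: -64 + 512/5 − 24 − 32/3 = 56/15.
So RHS = -∫_0^2 v(x) φ(x) dx = -56/15.
LHS = RHS, so the identity holds for this test φ.
Moreover u is smooth here and v(x) = u'(x) = 6*x**2 - 4*x - 2 pointwise, so the identity holds for every test function. Hence v is the weak derivative of u.


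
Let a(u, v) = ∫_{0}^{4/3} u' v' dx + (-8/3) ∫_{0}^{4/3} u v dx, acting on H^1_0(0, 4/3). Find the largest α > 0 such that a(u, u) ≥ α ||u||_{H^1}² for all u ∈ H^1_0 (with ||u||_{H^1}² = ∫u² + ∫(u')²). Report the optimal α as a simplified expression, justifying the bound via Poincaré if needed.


α = (-128 + 27*π^2)/(3*(16 + 9*π^2))

Coercivity of a(·,·) on H^1_0(0, 4/3) means a(u, u) ≥ α ||u||_{H^1}² for every u ∈ H^1_0.
The interval has length L = 4/3, and Poincaré/coercivity depend only on L. Here a(u, u) = ∫(u')² + (-8/3)·∫u².
Here c = -8/3 < 0 with |c| < (π/L)² = 9*π^2/16, so coercivity still holds. The condition a(u,u) ≥ α||u||_{H^1}² reads (1−α)∫(u')² ≥ (α−c)∫u². Any admissible α is ≤ 1 (rapidly oscillating u have ∫u²/∫(u')² → 0), and α = 1 would force 0 ≥ (1−c)∫u², impossible since c < 1; so 1−α > 0. By the sharp Poincaré inequality on H^1_0 of an interval of length L, ∫(u')² ≥ (π/L)²∫u² with equality for the first sine mode sin(π(x−x₀)/L) (x₀ the left endpoint), so the inequality holds for all u iff (1−α)(π/L)² ≥ α − c, i.e. α ≤ ((π/L)² + c)/((π/L)² + 1) = (1 + c(L/π)²)/(1 + (L/π)²). (Direct route, valid since c ≤ 0: Poincaré gives c∫u² ≥ c(L/π)²∫(u')², so a(u,u) ≥ (1 + c(L/π)²)∫(u')², while ||u||_{H^1}² ≤ (1 + (L/π)²)∫(u')²; dividing yields the same α.) With (π/L)² = 9*π^2/16 and c = -8/3, the largest admissible constant is α = ((π/L)² + c)/((π/L)² + 1).
Simplifying, α = (-128 + 27*π^2)/(3*(16 + 9*π^2)).


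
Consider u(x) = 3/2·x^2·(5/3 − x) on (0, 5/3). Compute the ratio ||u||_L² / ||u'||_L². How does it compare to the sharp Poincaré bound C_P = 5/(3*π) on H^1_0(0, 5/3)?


||u||_L² / ||u'||_L² = 5*sqrt(14)/42 < C_P = 5/(3*π).

u(x) = 3/2·x^2·(5/3 − x), so u'(x) = x*(10 - 9*x)/2.
u(x) = 3/2·x^2·(5/3 − x) vanishes at x = 0 and x = 5/3, so u ∈ H^1_0(0, 5/3). Differentiate via the product rule and integrate the resulting polynomials term by term.
  ∫_0^5/3 u² dx = ∫_0^5/3 (9*x^6/4 - 15*x^5/2 + 25*x^4/4) dx. Term by term:
    ∫_0^5/3 9*x^6/4 dx = 78125/6804;  ∫_0^5/3 -15*x^5/2 dx = -78125/2916;  ∫_0^5/3 25*x^4/4 dx = 15625/972.
  Sum: 78125/6804 − 78125/2916 + 15625/972 = 15625/20412.
  ∫_0^5/3 (u')² dx = ∫_0^5/3 (81*x^4/4 - 45*x^3 + 25*x^2) dx. Term by term:
    ∫_0^5/3 81*x^4/4 dx = 625/12;  ∫_0^5/3 -45*x^3 dx = -3125/36;  ∫_0^5/3 25*x^2 dx = 3125/81.
  Sum: 625/12 − 3125/36 + 3125/81 = 625/162.
∫_0^5/3 u² dx = 15625/20412, so ||u||_L² = 125*sqrt(7)/378.
∫_0^5/3 (u')² dx = 625/162, so ||u'||_L² = 25*sqrt(2)/18.
Ratio ||u||_L² / ||u'||_L² = 5*sqrt(14)/42.
Sharp Poincaré constant on H^1_0(0, 5/3) is C_P = L/π = 5/(3*π), achieved by sin(3*π/5·x).
A polynomial bump cannot attain the sharp Poincaré constant (only the first sine eigenfunction does), so the ratio is strictly less than C_P, consistent with ||u||_L² ≤ C_P ||u'||_L².


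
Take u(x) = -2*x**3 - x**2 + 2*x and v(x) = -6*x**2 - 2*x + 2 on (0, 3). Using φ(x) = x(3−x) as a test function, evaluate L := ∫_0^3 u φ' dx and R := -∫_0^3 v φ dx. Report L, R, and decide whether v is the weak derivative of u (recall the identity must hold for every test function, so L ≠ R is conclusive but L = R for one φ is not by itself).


LHS = 387/5, RHS = 387/5. Yes, v = u' weakly.

u(x) = -2*x**3 - x**2 + 2*x, classical derivative u'(x) = -6*x**2 - 2*x + 2.
φ(x) = x(3−x), so φ'(x) = 3 - 2*x.
Note φ(0) = φ(3) = 0, so the boundary term u·φ vanishes.
LHS = ∫_0^3 u(x) φ'(x) dx = ∫_0^3 (4*x^4 - 4*x^3 - 7*x^2 + 6*x) dx. Term by term:
  ∫_0^3 4*x^4 dx = 972/5;  ∫_0^3 -4*x^3 dx = -81;  ∫_0^3 -7*x^2 dx = -63;
  ∫_0^3 6*x dx = 27.
Sum: 972/5 − 81 − 63 + 27 = 387/5.
So LHS = 387/5.
∫_0^3 v(x) φ(x) dx = ∫_0^3 (6*x^4 - 16*x^3 - 8*x^2 + 6*x) dx. Term by term:
  ∫_0^3 6*x^4 dx = 1458/5;  ∫_0^3 -16*x^3 dx = -324;  ∫_0^3 -8*x^2 dx = -72;
  ∫_0^3 6*x dx = 27.
Sum: 1458/5 − 324 − 72 + 27 = -387/5.
So RHS = -∫_0^3 v(x) φ(x) dx = 387/5.
LHS = RHS, so the identity holds for this test φ.
Moreover u is smooth here and v(x) = u'(x) = -6*x**2 - 2*x + 2 pointwise, so the identity holds for every test function. Hence v is the weak derivative of u.


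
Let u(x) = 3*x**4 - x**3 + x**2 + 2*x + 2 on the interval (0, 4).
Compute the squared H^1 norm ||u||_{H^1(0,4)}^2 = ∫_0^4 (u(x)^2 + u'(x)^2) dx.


||u||_{H^1}^2 = 56707744/105

The H^1 norm (squared) on an interval (0, L) is
  ||u||_{H^1}^2 = ∫_0^L u(x)^2 dx + ∫_0^L u'(x)^2 dx.
Compute u'(x) = 12*x**3 - 3*x**2 + 2*x + 2.
Then u(x)^2 = 9*x**8 - 6*x**7 + 7*x**6 + 10*x**5 + 9*x**4 + 8*x**2 + 8*x + 4 and u'(x)^2 = 144*x**6 - 72*x**5 + 57*x**4 + 36*x**3 - 8*x**2 + 8*x + 4.
Integrate each monomial from 0 to 4 using ∫_0^4 c·x^n dx = c·4^(n+1)/(n+1):
  ∫_0^4 u(x)^2 dx = ∫_0^4 (9*x^8 - 6*x^7 + 7*x^6 + 10*x^5 + 9*x^4 + 8*x^2 + 8*x + 4) dx. Term by term:
    ∫_0^4 9*x^8 dx = 262144;  ∫_0^4 -6*x^7 dx = -49152;  ∫_0^4 7*x^6 dx = 16384;
    ∫_0^4 10*x^5 dx = 20480/3;  ∫_0^4 9*x^4 dx = 9216/5;  ∫_0^4 8*x^2 dx = 512/3;
    ∫_0^4 8*x dx = 64;  ∫_0^4 4 dx = 16.
  Sum: 262144 − 49152 + 16384 + 20480/3 + 9216/5 + 512/3 + 64 + 16 = 3574448/15.
  ∫_0^4 u'(x)^2 dx = ∫_0^4 (144*x^6 - 72*x^5 + 57*x^4 + 36*x^3 - 8*x^2 + 8*x + 4) dx. Term by term:
    ∫_0^4 144*x^6 dx = 2359296/7;  ∫_0^4 -72*x^5 dx = -49152;  ∫_0^4 57*x^4 dx = 58368/5;
    ∫_0^4 36*x^3 dx = 2304;  ∫_0^4 -8*x^2 dx = -512/3;  ∫_0^4 8*x dx = 64;
    ∫_0^4 4 dx = 16.
  Sum: 2359296/7 − 49152 + 58368/5 + 2304 − 512/3 + 64 + 16 = 31686608/105.
Adding: ||u||_{H^1}^2 = 3574448/15 + 31686608/105 = 56707744/105.


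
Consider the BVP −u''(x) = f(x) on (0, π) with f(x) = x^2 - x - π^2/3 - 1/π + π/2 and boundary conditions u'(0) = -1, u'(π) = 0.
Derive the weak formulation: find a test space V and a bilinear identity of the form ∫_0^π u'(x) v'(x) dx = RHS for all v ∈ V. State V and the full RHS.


V = H^1(0, π) (v unrestricted at boundary; u is determined up to an additive constant); weak form: ∫_0^π u'v' dx = ∫_0^π (x^2 - x - π^2/3 - 1/π + π/2) v dx + v(0) for all v ∈ V.

Multiply both sides by a test function v and integrate from 0 to π:
  ∫_0^π −u''(x) v(x) dx = ∫_0^π f(x) v(x) dx.
Integrate the LHS by parts once:
  ∫_0^π −u'' v dx = −[u'(x) v(x)]_0^π + ∫_0^π u'(x) v'(x) dx.
Thus ∫_0^π u'(x) v'(x) dx = ∫_0^π f(x) v(x) dx + [u'(x) v(x)]_0^π.
Choose V so that boundary terms are either known or forced to vanish.
u has inhomogeneous Neumann u'(0) = -1, u'(π) = 0. [u' v]_0^π = (0)·v(π) − (-1)·v(0) = v(0). Take V = H^1(0, π); boundary term becomes part of RHS.
Weak formulation: find u (satisfying any essential BC) such that ∫_0^π u'(x) v'(x) dx = ∫_0^π f v dx + v(0) for all v ∈ V (Neumann data are natural BCs: they enter the RHS as boundary terms).
Substituting f(x) = x^2 - x - π^2/3 - 1/π + π/2, the right-hand side is ∫_0^π (x^2 - x - π^2/3 - 1/π + π/2) v dx + v(0).
Compatibility check (pure Neumann): taking v ≡ 1 ∈ V gives 0 = ∫_0^π f dx + (0) − (-1), i.e. ∫_0^π f dx must equal u'(0) − u'(π) = -1. Indeed ∫_0^π (x^2 - x - π^2/3 - 1/π + π/2) dx = -1, so the data are compatible. The solution is then unique only up to an additive constant (fix it e.g. by requiring ∫_0^π u dx = 0).


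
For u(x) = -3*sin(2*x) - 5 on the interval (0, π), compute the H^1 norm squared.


||u||_{H^1(0,π)}^2 = 95*π/2

u'(x) = -6*cos(2*x).
Expand u² and (u')² and integrate term by term on (0, π), using: for integers n ≥ 1, ∫_0^π sin²(nx) dx = ∫_0^π cos²(nx) dx = π/2; for n ≠ n', ∫_0^π sin(nx)sin(n'x) dx = ∫_0^π cos(nx)cos(n'x) dx = 0; and by product-to-sum, ∫_0^π sin(nx)cos(n'x) dx = ½∫_0^π [sin((n+n')x) + sin((n−n')x)] dx, which is 0 when n+n' is even and 2n/(n²−n'²) when n+n' is odd (it need not vanish on (0, π)). For the constant mode: ∫_0^π 1 dx = π, ∫_0^π cos(nx) dx = 0, ∫_0^π sin(nx) dx = (1−(−1)^n)/n.
  u² squared terms: (-5)²·∫1 dx = 25·π = 25*π;  (-3)²·∫sin(2x)² dx = 9·π/2 = 9*π/2.
  u² cross terms: 2·(-5)·(-3)·∫1·sin(2x) dx = 30·(0) = 0.
  So ∫_0^π u² dx = 25*π + 9*π/2 + 0 = 59*π/2.
  (u')² squared terms: (-6)²·∫cos(2x)² dx = 36·π/2 = 18*π.
  So ∫_0^π (u')² dx = 18*π.
||u||_{H^1}^2 = (59*π/2) + (18*π) = 95*π/2.


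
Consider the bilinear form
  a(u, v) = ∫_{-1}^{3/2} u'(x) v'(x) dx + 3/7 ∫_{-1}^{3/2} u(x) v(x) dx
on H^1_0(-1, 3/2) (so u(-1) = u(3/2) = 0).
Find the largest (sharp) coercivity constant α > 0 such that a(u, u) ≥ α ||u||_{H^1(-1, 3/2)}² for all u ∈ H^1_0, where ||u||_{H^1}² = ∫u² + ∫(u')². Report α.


α = (75 + 28*π^2)/(7*(25 + 4*π^2))

Coercivity of a(·,·) on H^1_0(-1, 3/2) means a(u, u) ≥ α ||u||_{H^1}² for every u ∈ H^1_0.
The interval has length L = 5/2, and Poincaré/coercivity depend only on L. Here a(u, u) = ∫(u')² + (3/7)·∫u².
Here 0 < c = 3/7 < 1. The condition a(u,u) ≥ α||u||_{H^1}² reads (1−α)∫(u')² ≥ (α−c)∫u². Any admissible α is ≤ 1 (rapidly oscillating u have ∫u²/∫(u')² → 0), and α = 1 would force 0 ≥ (1−c)∫u², impossible since c < 1; so 1−α > 0. By the sharp Poincaré inequality on H^1_0 of an interval of length L, ∫(u')² ≥ (π/L)²∫u² with equality for the first sine mode sin(π(x−x₀)/L) (x₀ the left endpoint), so the inequality holds for all u iff (1−α)(π/L)² ≥ α − c, i.e. α ≤ ((π/L)² + c)/((π/L)² + 1) = (1 + c(L/π)²)/(1 + (L/π)²). With (π/L)² = 4*π^2/25 and c = 3/7, the largest admissible constant is α = ((π/L)² + c)/((π/L)² + 1).
Simplifying, α = (75 + 28*π^2)/(7*(25 + 4*π^2)).


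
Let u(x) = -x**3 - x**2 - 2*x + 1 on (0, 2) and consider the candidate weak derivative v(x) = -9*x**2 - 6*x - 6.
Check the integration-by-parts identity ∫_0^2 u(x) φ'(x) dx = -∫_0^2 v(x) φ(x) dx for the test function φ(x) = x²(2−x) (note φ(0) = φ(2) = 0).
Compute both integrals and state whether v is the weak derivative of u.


LHS = 184/15, RHS = 184/5. No, v is not the weak derivative of u.

u(x) = -x**3 - x**2 - 2*x + 1, classical derivative u'(x) = -3*x**2 - 2*x - 2.
φ(x) = x²(2−x), so φ'(x) = x*(4 - 3*x).
Note φ(0) = φ(2) = 0, so the boundary term u·φ vanishes.
LHS = ∫_0^2 u(x) φ'(x) dx = ∫_0^2 (3*x^5 - x^4 + 2*x^3 - 11*x^2 + 4*x) dx. Term by term:
  ∫_0^2 3*x^5 dx = 32;  ∫_0^2 -x^4 dx = -32/5;  ∫_0^2 2*x^3 dx = 8;
  ∫_0^2 -11*x^2 dx = -88/3;  ∫_0^2 4*x dx = 8.
Sum: 32 − 32/5 + 8 − 88/3 + 8 = 184/15.
So LHS = 184/15.
∫_0^2 v(x) φ(x) dx = ∫_0^2 (9*x^5 - 12*x^4 - 6*x^3 - 12*x^2) dx. Term by term:
  ∫_0^2 9*x^5 dx = 96;  ∫_0^2 -12*x^4 dx = -384/5;  ∫_0^2 -6*x^3 dx = -24;
  ∫_0^2 -12*x^2 dx = -32.
Sum: 96 − 384/5 − 24 − 32 = -184/5.
So RHS = -∫_0^2 v(x) φ(x) dx = 184/5.
LHS − RHS = -368/15 ≠ 0, so the identity fails.
(For a valid weak derivative the identity must hold for EVERY test function, in particular this one. The failure shows v is NOT the weak derivative of u.)
Correct weak derivative would be u'(x) = -3*x**2 - 2*x - 2.


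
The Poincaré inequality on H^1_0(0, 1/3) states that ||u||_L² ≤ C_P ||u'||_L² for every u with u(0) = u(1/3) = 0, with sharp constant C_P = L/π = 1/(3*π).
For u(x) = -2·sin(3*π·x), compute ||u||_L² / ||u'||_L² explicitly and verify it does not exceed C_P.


||u||_L² / ||u'||_L² = 1/(3*π) = C_P.

u(x) = -2·sin(3*π·x), so u'(x) = -6*π*cos(3*π*x).
Writing u(x) = A·sin(kπx/L) with A = -2 and k = 1, use ∫_0^L sin²(kπx/L) dx = L/2 and ∫_0^L cos²(kπx/L) dx = L/2.
u² = 4·sin²(3*π·x) and (u')² = 36*π^2·cos²(3*π·x), and each of sin², cos² integrates to L/2 = 1/6 over (0, 1/3).
∫_0^1/3 u² dx = 2/3, so ||u||_L² = sqrt(6)/3.
∫_0^1/3 (u')² dx = 6*π^2, so ||u'||_L² = sqrt(6)*π.
Ratio ||u||_L² / ||u'||_L² = 1/(3*π).
Sharp Poincaré constant on H^1_0(0, 1/3) is C_P = L/π = 1/(3*π), achieved by sin(3*π·x).
This is the k = 1 eigenfunction (up to amplitude), so the ratio equals the sharp Poincaré constant exactly.


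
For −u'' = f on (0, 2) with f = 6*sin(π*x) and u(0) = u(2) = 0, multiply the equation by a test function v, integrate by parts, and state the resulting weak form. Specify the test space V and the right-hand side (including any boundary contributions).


V = H^1_0(0, 2) (so v(0) = v(2) = 0); weak form: ∫_0^2 u'v' dx = ∫_0^2 (6*sin(π*x)) v dx for all v ∈ V.

Multiply both sides by a test function v and integrate from 0 to 2:
  ∫_0^2 −u''(x) v(x) dx = ∫_0^2 f(x) v(x) dx.
Integrate the LHS by parts once:
  ∫_0^2 −u'' v dx = −[u'(x) v(x)]_0^2 + ∫_0^2 u'(x) v'(x) dx.
Thus ∫_0^2 u'(x) v'(x) dx = ∫_0^2 f(x) v(x) dx + [u'(x) v(x)]_0^2.
Choose V so that boundary terms are either known or forced to vanish.
u is Dirichlet: u(0) = u(2) = 0. Let V = H^1_0(0, 2); then v(0) = v(2) = 0, and [u' v]_0^2 = 0.
Weak formulation: find u (satisfying any essential BC) such that ∫_0^2 u'(x) v'(x) dx = ∫_0^2 f v dx for all v ∈ V.
Substituting f(x) = 6*sin(π*x), the right-hand side is ∫_0^2 (6*sin(π*x)) v dx.


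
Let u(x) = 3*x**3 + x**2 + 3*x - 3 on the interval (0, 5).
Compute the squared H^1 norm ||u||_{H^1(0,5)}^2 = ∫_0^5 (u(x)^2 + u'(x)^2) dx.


||u||_{H^1}^2 = 3882440/21

The H^1 norm (squared) on an interval (0, L) is
  ||u||_{H^1}^2 = ∫_0^L u(x)^2 dx + ∫_0^L u'(x)^2 dx.
Compute u'(x) = 9*x**2 + 2*x + 3.
Then u(x)^2 = 9*x**6 + 6*x**5 + 19*x**4 - 12*x**3 + 3*x**2 - 18*x + 9 and u'(x)^2 = 81*x**4 + 36*x**3 + 58*x**2 + 12*x + 9.
Integrate each monomial from 0 to 5 using ∫_0^5 c·x^n dx = c·5^(n+1)/(n+1):
  ∫_0^5 u(x)^2 dx = ∫_0^5 (9*x^6 + 6*x^5 + 19*x^4 - 12*x^3 + 3*x^2 - 18*x + 9) dx. Term by term:
    ∫_0^5 9*x^6 dx = 703125/7;  ∫_0^5 6*x^5 dx = 15625;  ∫_0^5 19*x^4 dx = 11875;
    ∫_0^5 -12*x^3 dx = -1875;  ∫_0^5 3*x^2 dx = 125;  ∫_0^5 -18*x dx = -225;
    ∫_0^5 9 dx = 45.
  Sum: 703125/7 + 15625 + 11875 − 1875 + 125 − 225 + 45 = 882115/7.
  ∫_0^5 u'(x)^2 dx = ∫_0^5 (81*x^4 + 36*x^3 + 58*x^2 + 12*x + 9) dx. Term by term:
    ∫_0^5 81*x^4 dx = 50625;  ∫_0^5 36*x^3 dx = 5625;  ∫_0^5 58*x^2 dx = 7250/3;
    ∫_0^5 12*x dx = 150;  ∫_0^5 9 dx = 45.
  Sum: 50625 + 5625 + 7250/3 + 150 + 45 = 176585/3.
Adding: ||u||_{H^1}^2 = 882115/7 + 176585/3 = 3882440/21.


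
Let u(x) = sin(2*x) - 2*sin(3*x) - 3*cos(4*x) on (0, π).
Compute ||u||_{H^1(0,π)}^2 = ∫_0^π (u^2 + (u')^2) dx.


||u||_{H^1(0,π)}^2 = -1224/7 + 99*π

u'(x) = 12*sin(4*x) + 2*cos(2*x) - 6*cos(3*x).
Expand u² and (u')² and integrate term by term on (0, π), using: for integers n ≥ 1, ∫_0^π sin²(nx) dx = ∫_0^π cos²(nx) dx = π/2; for n ≠ n', ∫_0^π sin(nx)sin(n'x) dx = ∫_0^π cos(nx)cos(n'x) dx = 0; and by product-to-sum, ∫_0^π sin(nx)cos(n'x) dx = ½∫_0^π [sin((n+n')x) + sin((n−n')x)] dx, which is 0 when n+n' is even and 2n/(n²−n'²) when n+n' is odd (it need not vanish on (0, π)).
  u² squared terms: (-3)²·∫cos(4x)² dx = 9·π/2 = 9*π/2;  (-2)²·∫sin(3x)² dx = 4·π/2 = 2*π;  (1)²·∫sin(2x)² dx = 1·π/2 = π/2.
  u² cross terms: 2·(-3)·(-2)·∫cos(4x)·sin(3x) dx = 12·(-6/7) = -72/7;  2·(-3)·(1)·∫cos(4x)·sin(2x) dx = -6·(0) = 0;  2·(-2)·(1)·∫sin(3x)·sin(2x) dx = -4·(0) = 0.
  So ∫_0^π u² dx = 9*π/2 + 2*π + π/2 − 72/7 + 0 + 0 = -72/7 + 7*π.
  (u')² squared terms: (-6)²·∫cos(3x)² dx = 36·π/2 = 18*π;  (2)²·∫cos(2x)² dx = 4·π/2 = 2*π;  (12)²·∫sin(4x)² dx = 144·π/2 = 72*π.
  (u')² cross terms: 2·(-6)·(2)·∫cos(3x)·cos(2x) dx = -24·(0) = 0;  2·(-6)·(12)·∫cos(3x)·sin(4x) dx = -144·(8/7) = -1152/7;  2·(2)·(12)·∫cos(2x)·sin(4x) dx = 48·(0) = 0.
  So ∫_0^π (u')² dx = 18*π + 2*π + 72*π + 0 − 1152/7 + 0 = -1152/7 + 92*π.
||u||_{H^1}^2 = (-72/7 + 7*π) + (-1152/7 + 92*π) = -1224/7 + 99*π.


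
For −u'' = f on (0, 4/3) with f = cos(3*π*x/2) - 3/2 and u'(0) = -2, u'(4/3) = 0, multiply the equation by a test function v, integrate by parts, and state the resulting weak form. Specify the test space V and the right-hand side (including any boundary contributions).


V = H^1(0, 4/3) (v unrestricted at boundary; u is determined up to an additive constant); weak form: ∫_0^4/3 u'v' dx = ∫_0^4/3 (cos(3*π*x/2) - 3/2) v dx + 2·v(0) for all v ∈ V.

Multiply both sides by a test function v and integrate from 0 to 4/3:
  ∫_0^4/3 −u''(x) v(x) dx = ∫_0^4/3 f(x) v(x) dx.
Integrate the LHS by parts once:
  ∫_0^4/3 −u'' v dx = −[u'(x) v(x)]_0^4/3 + ∫_0^4/3 u'(x) v'(x) dx.
Thus ∫_0^4/3 u'(x) v'(x) dx = ∫_0^4/3 f(x) v(x) dx + [u'(x) v(x)]_0^4/3.
Choose V so that boundary terms are either known or forced to vanish.
u has inhomogeneous Neumann u'(0) = -2, u'(4/3) = 0. [u' v]_0^4/3 = (0)·v(4/3) − (-2)·v(0) = 2·v(0). Take V = H^1(0, 4/3); boundary term becomes part of RHS.
Weak formulation: find u (satisfying any essential BC) such that ∫_0^4/3 u'(x) v'(x) dx = ∫_0^4/3 f v dx + 2·v(0) for all v ∈ V (Neumann data are natural BCs: they enter the RHS as boundary terms).
Substituting f(x) = cos(3*π*x/2) - 3/2, the right-hand side is ∫_0^4/3 (cos(3*π*x/2) - 3/2) v dx + 2·v(0).
Compatibility check (pure Neumann): taking v ≡ 1 ∈ V gives 0 = ∫_0^4/3 f dx + (0) − (-2), i.e. ∫_0^4/3 f dx must equal u'(0) − u'(4/3) = -2. Indeed ∫_0^4/3 (cos(3*π*x/2) - 3/2) dx = -2, so the data are compatible. The solution is then unique only up to an additive constant (fix it e.g. by requiring ∫_0^4/3 u dx = 0).


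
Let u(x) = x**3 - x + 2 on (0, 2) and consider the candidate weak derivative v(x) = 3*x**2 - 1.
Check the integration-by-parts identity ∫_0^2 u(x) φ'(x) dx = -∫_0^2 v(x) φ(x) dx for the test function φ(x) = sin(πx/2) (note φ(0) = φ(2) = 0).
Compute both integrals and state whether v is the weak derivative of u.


LHS = -20/π + 96/π^3, RHS = -20/π + 96/π^3. Yes, v = u' weakly.

u(x) = x**3 - x + 2, classical derivative u'(x) = 3*x**2 - 1.
φ(x) = sin(πx/2), so φ'(x) = π*cos(π*x/2)/2.
Note φ(0) = φ(2) = 0, so the boundary term u·φ vanishes.
LHS = ∫_0^2 u(x) φ'(x) dx = ∫_0^2 (π*x^3*cos(π*x/2)/2 - π*x*cos(π*x/2)/2 + π*cos(π*x/2)) dx. Term by term:
  ∫_0^2 π*cos(π*x/2) dx = 0;  ∫_0^2 π*x^3*cos(π*x/2)/2 dx = -24/π + 96/π^3;  ∫_0^2 -π*x*cos(π*x/2)/2 dx = 4/π.
Sum: 0 + -24/π + 96/π^3 + 4/π = -20/π + 96/π^3.
So LHS = -20/π + 96/π^3.
∫_0^2 v(x) φ(x) dx = ∫_0^2 (3*x^2*sin(π*x/2) - sin(π*x/2)) dx. Term by term:
  ∫_0^2 -sin(π*x/2) dx = -4/π;  ∫_0^2 3*x^2*sin(π*x/2) dx = -96/π^3 + 24/π.
Sum: -4/π + -96/π^3 + 24/π = -96/π^3 + 20/π.
So RHS = -∫_0^2 v(x) φ(x) dx = -20/π + 96/π^3.
LHS = RHS, so the identity holds for this test φ.
Moreover u is smooth here and v(x) = u'(x) = 3*x**2 - 1 pointwise, so the identity holds for every test function. Hence v is the weak derivative of u.


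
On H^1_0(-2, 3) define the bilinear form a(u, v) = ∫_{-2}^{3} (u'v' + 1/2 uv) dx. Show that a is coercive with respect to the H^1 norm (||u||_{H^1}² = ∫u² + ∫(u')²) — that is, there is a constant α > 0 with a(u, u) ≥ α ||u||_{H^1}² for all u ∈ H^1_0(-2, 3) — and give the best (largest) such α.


α = (π^2 + 25/2)/(π^2 + 25)

Coercivity of a(·,·) on H^1_0(-2, 3) means a(u, u) ≥ α ||u||_{H^1}² for every u ∈ H^1_0.
The interval has length L = 5, and Poincaré/coercivity depend only on L. Here a(u, u) = ∫(u')² + (1/2)·∫u².
Here 0 < c = 1/2 < 1. The condition a(u,u) ≥ α||u||_{H^1}² reads (1−α)∫(u')² ≥ (α−c)∫u². Any admissible α is ≤ 1 (rapidly oscillating u have ∫u²/∫(u')² → 0), and α = 1 would force 0 ≥ (1−c)∫u², impossible since c < 1; so 1−α > 0. By the sharp Poincaré inequality on H^1_0 of an interval of length L, ∫(u')² ≥ (π/L)²∫u² with equality for the first sine mode sin(π(x−x₀)/L) (x₀ the left endpoint), so the inequality holds for all u iff (1−α)(π/L)² ≥ α − c, i.e. α ≤ ((π/L)² + c)/((π/L)² + 1) = (1 + c(L/π)²)/(1 + (L/π)²). With (π/L)² = π^2/25 and c = 1/2, the largest admissible constant is α = ((π/L)² + c)/((π/L)² + 1).
Simplifying, α = (π^2 + 25/2)/(π^2 + 25).


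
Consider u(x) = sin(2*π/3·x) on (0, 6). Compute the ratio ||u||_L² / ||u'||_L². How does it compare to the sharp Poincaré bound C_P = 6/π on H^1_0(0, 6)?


||u||_L² / ||u'||_L² = 3/(2*π) < C_P = 6/π.

u(x) = sin(2*π/3·x), so u'(x) = 2*π*cos(2*π*x/3)/3.
Writing u(x) = A·sin(kπx/L) with A = 1 and k = 4, use ∫_0^L sin²(kπx/L) dx = L/2 and ∫_0^L cos²(kπx/L) dx = L/2.
u² = 1·sin²(2*π/3·x) and (u')² = 4*π^2/9·cos²(2*π/3·x), and each of sin², cos² integrates to L/2 = 3 over (0, 6).
∫_0^6 u² dx = 3, so ||u||_L² = sqrt(3).
∫_0^6 (u')² dx = 4*π^2/3, so ||u'||_L² = 2*sqrt(3)*π/3.
Ratio ||u||_L² / ||u'||_L² = 3/(2*π).
Sharp Poincaré constant on H^1_0(0, 6) is C_P = L/π = 6/π, achieved by sin(π/6·x).
This is the k = 4 harmonic; the ratio L/(kπ) is strictly less than C_P = L/π, consistent with the sharp inequality ||u||_L² ≤ C_P ||u'||_L².


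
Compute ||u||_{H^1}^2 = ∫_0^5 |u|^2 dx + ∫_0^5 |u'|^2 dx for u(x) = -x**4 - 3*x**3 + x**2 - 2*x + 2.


||u||_{H^1}^2 = 249841805/252

The H^1 norm (squared) on an interval (0, L) is
  ||u||_{H^1}^2 = ∫_0^L u(x)^2 dx + ∫_0^L u'(x)^2 dx.
Compute u'(x) = -4*x**3 - 9*x**2 + 2*x - 2.
Then u(x)^2 = x**8 + 6*x**7 + 7*x**6 - 2*x**5 + 9*x**4 - 16*x**3 + 8*x**2 - 8*x + 4 and u'(x)^2 = 16*x**6 + 72*x**5 + 65*x**4 - 20*x**3 + 40*x**2 - 8*x + 4.
Integrate each monomial from 0 to 5 using ∫_0^5 c·x^n dx = c·5^(n+1)/(n+1):
  ∫_0^5 u(x)^2 dx = ∫_0^5 (x^8 + 6*x^7 + 7*x^6 - 2*x^5 + 9*x^4 - 16*x^3 + 8*x^2 - 8*x + 4) dx. Term by term:
    ∫_0^5 x^8 dx = 1953125/9;  ∫_0^5 6*x^7 dx = 1171875/4;  ∫_0^5 7*x^6 dx = 78125;
    ∫_0^5 -2*x^5 dx = -15625/3;  ∫_0^5 9*x^4 dx = 5625;  ∫_0^5 -16*x^3 dx = -2500;
    ∫_0^5 8*x^2 dx = 1000/3;  ∫_0^5 -8*x dx = -100;  ∫_0^5 4 dx = 20.
  Sum: 1953125/9 + 1171875/4 + 78125 − 15625/3 + 5625 − 2500 + 1000/3 − 100 + 20 = 21105995/36.
  ∫_0^5 u'(x)^2 dx = ∫_0^5 (16*x^6 + 72*x^5 + 65*x^4 - 20*x^3 + 40*x^2 - 8*x + 4) dx. Term by term:
    ∫_0^5 16*x^6 dx = 1250000/7;  ∫_0^5 72*x^5 dx = 187500;  ∫_0^5 65*x^4 dx = 40625;
    ∫_0^5 -20*x^3 dx = -3125;  ∫_0^5 40*x^2 dx = 5000/3;  ∫_0^5 -8*x dx = -100;
    ∫_0^5 4 dx = 20.
  Sum: 1250000/7 + 187500 + 40625 − 3125 + 5000/3 − 100 + 20 = 8508320/21.
Adding: ||u||_{H^1}^2 = 21105995/36 + 8508320/21 = 249841805/252.


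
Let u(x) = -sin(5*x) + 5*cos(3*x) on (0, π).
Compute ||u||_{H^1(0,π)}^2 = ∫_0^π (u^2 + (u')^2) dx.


||u||_{H^1(0,π)}^2 = 138*π

u'(x) = -15*sin(3*x) - 5*cos(5*x).
Expand u² and (u')² and integrate term by term on (0, π), using: for integers n ≥ 1, ∫_0^π sin²(nx) dx = ∫_0^π cos²(nx) dx = π/2; for n ≠ n', ∫_0^π sin(nx)sin(n'x) dx = ∫_0^π cos(nx)cos(n'x) dx = 0; and by product-to-sum, ∫_0^π sin(nx)cos(n'x) dx = ½∫_0^π [sin((n+n')x) + sin((n−n')x)] dx, which is 0 when n+n' is even and 2n/(n²−n'²) when n+n' is odd (it need not vanish on (0, π)).
  u² squared terms: (-1)²·∫sin(5x)² dx = 1·π/2 = π/2;  (5)²·∫cos(3x)² dx = 25·π/2 = 25*π/2.
  u² cross terms: 2·(-1)·(5)·∫sin(5x)·cos(3x) dx = -10·(0) = 0.
  So ∫_0^π u² dx = π/2 + 25*π/2 + 0 = 13*π.
  (u')² squared terms: (-15)²·∫sin(3x)² dx = 225·π/2 = 225*π/2;  (-5)²·∫cos(5x)² dx = 25·π/2 = 25*π/2.
  (u')² cross terms: 2·(-15)·(-5)·∫sin(3x)·cos(5x) dx = 150·(0) = 0.
  So ∫_0^π (u')² dx = 225*π/2 + 25*π/2 + 0 = 125*π.
||u||_{H^1}^2 = (13*π) + (125*π) = 138*π.


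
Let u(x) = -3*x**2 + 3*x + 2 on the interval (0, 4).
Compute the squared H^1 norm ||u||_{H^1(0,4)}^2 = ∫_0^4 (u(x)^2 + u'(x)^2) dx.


||u||_{H^1}^2 = 6276/5

The H^1 norm (squared) on an interval (0, L) is
  ||u||_{H^1}^2 = ∫_0^L u(x)^2 dx + ∫_0^L u'(x)^2 dx.
Compute u'(x) = 3 - 6*x.
Then u(x)^2 = 9*x**4 - 18*x**3 - 3*x**2 + 12*x + 4 and u'(x)^2 = 36*x**2 - 36*x + 9.
Integrate each monomial from 0 to 4 using ∫_0^4 c·x^n dx = c·4^(n+1)/(n+1):
  ∫_0^4 u(x)^2 dx = ∫_0^4 (9*x^4 - 18*x^3 - 3*x^2 + 12*x + 4) dx. Term by term:
    ∫_0^4 9*x^4 dx = 9216/5;  ∫_0^4 -18*x^3 dx = -1152;  ∫_0^4 -3*x^2 dx = -64;
    ∫_0^4 12*x dx = 96;  ∫_0^4 4 dx = 16.
  Sum: 9216/5 − 1152 − 64 + 96 + 16 = 3696/5.
  ∫_0^4 u'(x)^2 dx = ∫_0^4 (36*x^2 - 36*x + 9) dx. Term by term:
    ∫_0^4 36*x^2 dx = 768;  ∫_0^4 -36*x dx = -288;  ∫_0^4 9 dx = 36.
  Sum: 768 − 288 + 36 = 516.
Adding: ||u||_{H^1}^2 = 3696/5 + 516 = 6276/5.


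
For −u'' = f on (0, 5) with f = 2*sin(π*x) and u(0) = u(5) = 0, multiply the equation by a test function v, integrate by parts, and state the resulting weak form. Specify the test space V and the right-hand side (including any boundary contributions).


V = H^1_0(0, 5) (so v(0) = v(5) = 0); weak form: ∫_0^5 u'v' dx = ∫_0^5 (2*sin(π*x)) v dx for all v ∈ V.

Multiply both sides by a test function v and integrate from 0 to 5:
  ∫_0^5 −u''(x) v(x) dx = ∫_0^5 f(x) v(x) dx.
Integrate the LHS by parts once:
  ∫_0^5 −u'' v dx = −[u'(x) v(x)]_0^5 + ∫_0^5 u'(x) v'(x) dx.
Thus ∫_0^5 u'(x) v'(x) dx = ∫_0^5 f(x) v(x) dx + [u'(x) v(x)]_0^5.
Choose V so that boundary terms are either known or forced to vanish.
u is Dirichlet: u(0) = u(5) = 0. Let V = H^1_0(0, 5); then v(0) = v(5) = 0, and [u' v]_0^5 = 0.
Weak formulation: find u (satisfying any essential BC) such that ∫_0^5 u'(x) v'(x) dx = ∫_0^5 f v dx for all v ∈ V.
Substituting f(x) = 2*sin(π*x), the right-hand side is ∫_0^5 (2*sin(π*x)) v dx.


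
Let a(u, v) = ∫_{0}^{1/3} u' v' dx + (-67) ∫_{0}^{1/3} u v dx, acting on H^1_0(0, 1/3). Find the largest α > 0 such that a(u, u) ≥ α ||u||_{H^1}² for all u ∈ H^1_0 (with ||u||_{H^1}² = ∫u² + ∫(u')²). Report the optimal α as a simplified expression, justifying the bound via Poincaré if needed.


α = (-67 + 9*π^2)/(1 + 9*π^2)

Coercivity of a(·,·) on H^1_0(0, 1/3) means a(u, u) ≥ α ||u||_{H^1}² for every u ∈ H^1_0.
The interval has length L = 1/3, and Poincaré/coercivity depend only on L. Here a(u, u) = ∫(u')² + (-67)·∫u².
Here c = -67 < 0 with |c| < (π/L)² = 9*π^2, so coercivity still holds. The condition a(u,u) ≥ α||u||_{H^1}² reads (1−α)∫(u')² ≥ (α−c)∫u². Any admissible α is ≤ 1 (rapidly oscillating u have ∫u²/∫(u')² → 0), and α = 1 would force 0 ≥ (1−c)∫u², impossible since c < 1; so 1−α > 0. By the sharp Poincaré inequality on H^1_0 of an interval of length L, ∫(u')² ≥ (π/L)²∫u² with equality for the first sine mode sin(π(x−x₀)/L) (x₀ the left endpoint), so the inequality holds for all u iff (1−α)(π/L)² ≥ α − c, i.e. α ≤ ((π/L)² + c)/((π/L)² + 1) = (1 + c(L/π)²)/(1 + (L/π)²). (Direct route, valid since c ≤ 0: Poincaré gives c∫u² ≥ c(L/π)²∫(u')², so a(u,u) ≥ (1 + c(L/π)²)∫(u')², while ||u||_{H^1}² ≤ (1 + (L/π)²)∫(u')²; dividing yields the same α.) With (π/L)² = 9*π^2 and c = -67, the largest admissible constant is α = ((π/L)² + c)/((π/L)² + 1).
Simplifying, α = (-67 + 9*π^2)/(1 + 9*π^2).


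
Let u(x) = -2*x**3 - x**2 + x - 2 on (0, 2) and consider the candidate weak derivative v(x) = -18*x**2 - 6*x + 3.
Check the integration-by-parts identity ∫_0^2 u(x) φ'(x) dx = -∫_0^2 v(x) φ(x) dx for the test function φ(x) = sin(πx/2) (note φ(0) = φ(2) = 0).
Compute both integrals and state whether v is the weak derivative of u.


LHS = -192/π^3 + 52/π, RHS = -576/π^3 + 156/π. No, v is not the weak derivative of u.

u(x) = -2*x**3 - x**2 + x - 2, classical derivative u'(x) = -6*x**2 - 2*x + 1.
φ(x) = sin(πx/2), so φ'(x) = π*cos(π*x/2)/2.
Note φ(0) = φ(2) = 0, so the boundary term u·φ vanishes.
LHS = ∫_0^2 u(x) φ'(x) dx = ∫_0^2 (-π*x^3*cos(π*x/2) - π*x^2*cos(π*x/2)/2 + π*x*cos(π*x/2)/2 - π*cos(π*x/2)) dx. Term by term:
  ∫_0^2 -π*cos(π*x/2) dx = 0;  ∫_0^2 π*x*cos(π*x/2)/2 dx = -4/π;  ∫_0^2 -π*x^3*cos(π*x/2) dx = -192/π^3 + 48/π;
  ∫_0^2 -π*x^2*cos(π*x/2)/2 dx = 8/π.
Sum: 0 − 4/π + -192/π^3 + 48/π + 8/π = -192/π^3 + 52/π.
So LHS = -192/π^3 + 52/π.
∫_0^2 v(x) φ(x) dx = ∫_0^2 (-18*x^2*sin(π*x/2) - 6*x*sin(π*x/2) + 3*sin(π*x/2)) dx. Term by term:
  ∫_0^2 3*sin(π*x/2) dx = 12/π;  ∫_0^2 -18*x^2*sin(π*x/2) dx = -144/π + 576/π^3;  ∫_0^2 -6*x*sin(π*x/2) dx = -24/π.
Sum: 12/π + -144/π + 576/π^3 − 24/π = -156/π + 576/π^3.
So RHS = -∫_0^2 v(x) φ(x) dx = -576/π^3 + 156/π.
LHS − RHS = -104/π + 384/π^3 ≠ 0, so the identity fails.
(For a valid weak derivative the identity must hold for EVERY test function, in particular this one. The failure shows v is NOT the weak derivative of u.)
Correct weak derivative would be u'(x) = -6*x**2 - 2*x + 1.
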